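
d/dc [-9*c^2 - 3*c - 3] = -18*c - 3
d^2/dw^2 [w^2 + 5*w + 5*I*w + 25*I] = 2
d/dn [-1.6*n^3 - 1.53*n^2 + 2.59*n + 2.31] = -4.8*n^2 - 3.06*n + 2.59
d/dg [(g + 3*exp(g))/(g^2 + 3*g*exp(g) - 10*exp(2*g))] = (-g^2 + 20*g*exp(2*g) - 6*g*exp(g) + 30*exp(3*g) - 19*exp(2*g))/(g^4 + 6*g^3*exp(g) - 11*g^2*exp(2*g) - 60*g*exp(3*g) + 100*exp(4*g))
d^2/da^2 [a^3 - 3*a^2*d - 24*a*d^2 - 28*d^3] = 6*a - 6*d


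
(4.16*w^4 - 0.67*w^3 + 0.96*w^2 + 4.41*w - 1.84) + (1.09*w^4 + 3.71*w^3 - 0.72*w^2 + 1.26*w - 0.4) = 5.25*w^4 + 3.04*w^3 + 0.24*w^2 + 5.67*w - 2.24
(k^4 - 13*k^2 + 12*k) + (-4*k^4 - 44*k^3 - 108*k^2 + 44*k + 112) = -3*k^4 - 44*k^3 - 121*k^2 + 56*k + 112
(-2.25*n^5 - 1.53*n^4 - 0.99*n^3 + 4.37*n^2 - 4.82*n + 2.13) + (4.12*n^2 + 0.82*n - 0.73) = -2.25*n^5 - 1.53*n^4 - 0.99*n^3 + 8.49*n^2 - 4.0*n + 1.4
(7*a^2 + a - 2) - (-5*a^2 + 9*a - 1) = 12*a^2 - 8*a - 1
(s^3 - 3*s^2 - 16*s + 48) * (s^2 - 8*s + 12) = s^5 - 11*s^4 + 20*s^3 + 140*s^2 - 576*s + 576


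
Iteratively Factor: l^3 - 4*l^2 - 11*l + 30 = (l + 3)*(l^2 - 7*l + 10) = (l - 2)*(l + 3)*(l - 5)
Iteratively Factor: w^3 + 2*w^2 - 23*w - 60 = (w + 4)*(w^2 - 2*w - 15) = (w - 5)*(w + 4)*(w + 3)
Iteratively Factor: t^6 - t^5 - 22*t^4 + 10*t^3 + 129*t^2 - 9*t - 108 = (t - 4)*(t^5 + 3*t^4 - 10*t^3 - 30*t^2 + 9*t + 27) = (t - 4)*(t + 1)*(t^4 + 2*t^3 - 12*t^2 - 18*t + 27) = (t - 4)*(t - 1)*(t + 1)*(t^3 + 3*t^2 - 9*t - 27) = (t - 4)*(t - 3)*(t - 1)*(t + 1)*(t^2 + 6*t + 9) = (t - 4)*(t - 3)*(t - 1)*(t + 1)*(t + 3)*(t + 3)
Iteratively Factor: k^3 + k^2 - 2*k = (k)*(k^2 + k - 2) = k*(k - 1)*(k + 2)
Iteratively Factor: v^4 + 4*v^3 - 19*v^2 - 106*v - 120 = (v + 4)*(v^3 - 19*v - 30) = (v + 2)*(v + 4)*(v^2 - 2*v - 15) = (v + 2)*(v + 3)*(v + 4)*(v - 5)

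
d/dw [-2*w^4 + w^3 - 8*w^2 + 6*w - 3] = -8*w^3 + 3*w^2 - 16*w + 6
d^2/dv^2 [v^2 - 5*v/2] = 2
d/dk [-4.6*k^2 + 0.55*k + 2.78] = 0.55 - 9.2*k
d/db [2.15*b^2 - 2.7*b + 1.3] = 4.3*b - 2.7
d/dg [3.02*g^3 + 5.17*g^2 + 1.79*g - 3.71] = 9.06*g^2 + 10.34*g + 1.79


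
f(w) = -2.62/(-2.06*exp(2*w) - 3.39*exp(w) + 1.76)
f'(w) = -2.62*(4.12*exp(2*w) + 3.39*exp(w))/(-2.06*exp(2*w) - 3.39*exp(w) + 1.76)^2 = (-10.7944*exp(w) - 8.8818)*exp(w)/(2.06*exp(2*w) + 3.39*exp(w) - 1.76)^2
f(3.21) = 0.00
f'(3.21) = -0.00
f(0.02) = 0.68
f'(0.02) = -1.37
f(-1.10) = -6.50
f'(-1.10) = -25.53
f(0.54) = 0.26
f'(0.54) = -0.46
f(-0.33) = 1.50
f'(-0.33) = -3.94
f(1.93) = 0.02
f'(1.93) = -0.04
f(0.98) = 0.12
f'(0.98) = -0.21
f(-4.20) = -1.53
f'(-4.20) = -0.05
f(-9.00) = -1.49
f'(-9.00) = 0.00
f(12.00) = 0.00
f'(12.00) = 0.00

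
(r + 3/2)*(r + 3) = r^2 + 9*r/2 + 9/2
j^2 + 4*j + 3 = (j + 1)*(j + 3)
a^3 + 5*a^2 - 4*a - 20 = (a - 2)*(a + 2)*(a + 5)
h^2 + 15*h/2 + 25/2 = (h + 5/2)*(h + 5)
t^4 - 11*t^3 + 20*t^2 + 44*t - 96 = (t - 8)*(t - 3)*(t - 2)*(t + 2)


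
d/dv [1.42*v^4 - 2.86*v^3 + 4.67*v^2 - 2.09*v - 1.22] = 5.68*v^3 - 8.58*v^2 + 9.34*v - 2.09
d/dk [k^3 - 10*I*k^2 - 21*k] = 3*k^2 - 20*I*k - 21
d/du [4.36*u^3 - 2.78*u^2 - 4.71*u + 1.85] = 13.08*u^2 - 5.56*u - 4.71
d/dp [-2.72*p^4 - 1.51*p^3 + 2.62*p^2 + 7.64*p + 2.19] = -10.88*p^3 - 4.53*p^2 + 5.24*p + 7.64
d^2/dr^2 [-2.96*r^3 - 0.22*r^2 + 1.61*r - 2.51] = -17.76*r - 0.44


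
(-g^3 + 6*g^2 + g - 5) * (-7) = 7*g^3 - 42*g^2 - 7*g + 35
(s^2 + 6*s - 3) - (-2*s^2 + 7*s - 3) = 3*s^2 - s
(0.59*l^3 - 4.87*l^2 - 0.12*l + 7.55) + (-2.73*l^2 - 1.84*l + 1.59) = 0.59*l^3 - 7.6*l^2 - 1.96*l + 9.14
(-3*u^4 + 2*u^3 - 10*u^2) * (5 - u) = 3*u^5 - 17*u^4 + 20*u^3 - 50*u^2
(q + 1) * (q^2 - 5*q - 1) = q^3 - 4*q^2 - 6*q - 1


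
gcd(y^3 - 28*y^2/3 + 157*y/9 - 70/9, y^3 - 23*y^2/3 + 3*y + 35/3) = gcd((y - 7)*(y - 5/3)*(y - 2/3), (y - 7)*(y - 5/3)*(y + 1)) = y^2 - 26*y/3 + 35/3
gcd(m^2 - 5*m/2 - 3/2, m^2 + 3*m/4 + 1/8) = m + 1/2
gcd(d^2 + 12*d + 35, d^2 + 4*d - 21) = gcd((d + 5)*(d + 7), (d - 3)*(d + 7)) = d + 7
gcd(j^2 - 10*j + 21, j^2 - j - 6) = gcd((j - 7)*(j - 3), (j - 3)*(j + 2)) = j - 3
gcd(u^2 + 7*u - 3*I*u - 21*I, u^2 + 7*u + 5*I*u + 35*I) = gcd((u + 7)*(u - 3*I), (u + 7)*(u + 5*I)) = u + 7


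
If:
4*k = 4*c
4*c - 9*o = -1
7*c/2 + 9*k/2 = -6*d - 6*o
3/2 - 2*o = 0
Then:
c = 23/16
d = -8/3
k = 23/16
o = 3/4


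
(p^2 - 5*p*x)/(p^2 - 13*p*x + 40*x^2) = p/(p - 8*x)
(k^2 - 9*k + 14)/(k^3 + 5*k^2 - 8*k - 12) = (k - 7)/(k^2 + 7*k + 6)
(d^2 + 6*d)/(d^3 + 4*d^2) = (d + 6)/(d*(d + 4))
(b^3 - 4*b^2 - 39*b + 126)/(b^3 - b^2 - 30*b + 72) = (b - 7)/(b - 4)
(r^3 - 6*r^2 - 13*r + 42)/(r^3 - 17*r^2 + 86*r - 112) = (r + 3)/(r - 8)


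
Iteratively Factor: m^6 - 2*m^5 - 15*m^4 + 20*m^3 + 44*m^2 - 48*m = (m + 3)*(m^5 - 5*m^4 + 20*m^2 - 16*m) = (m + 2)*(m + 3)*(m^4 - 7*m^3 + 14*m^2 - 8*m) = (m - 2)*(m + 2)*(m + 3)*(m^3 - 5*m^2 + 4*m) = (m - 2)*(m - 1)*(m + 2)*(m + 3)*(m^2 - 4*m) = (m - 4)*(m - 2)*(m - 1)*(m + 2)*(m + 3)*(m)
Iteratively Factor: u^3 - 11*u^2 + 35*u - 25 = (u - 1)*(u^2 - 10*u + 25) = (u - 5)*(u - 1)*(u - 5)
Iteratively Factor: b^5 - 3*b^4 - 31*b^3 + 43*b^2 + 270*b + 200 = (b - 5)*(b^4 + 2*b^3 - 21*b^2 - 62*b - 40) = (b - 5)*(b + 1)*(b^3 + b^2 - 22*b - 40) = (b - 5)*(b + 1)*(b + 2)*(b^2 - b - 20) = (b - 5)*(b + 1)*(b + 2)*(b + 4)*(b - 5)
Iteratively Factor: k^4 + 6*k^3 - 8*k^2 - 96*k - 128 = (k + 2)*(k^3 + 4*k^2 - 16*k - 64) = (k + 2)*(k + 4)*(k^2 - 16) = (k - 4)*(k + 2)*(k + 4)*(k + 4)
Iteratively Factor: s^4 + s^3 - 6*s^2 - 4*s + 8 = (s - 2)*(s^3 + 3*s^2 - 4) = (s - 2)*(s + 2)*(s^2 + s - 2) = (s - 2)*(s - 1)*(s + 2)*(s + 2)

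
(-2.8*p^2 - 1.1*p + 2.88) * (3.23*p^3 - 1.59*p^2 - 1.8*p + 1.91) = -9.044*p^5 + 0.899*p^4 + 16.0914*p^3 - 7.9472*p^2 - 7.285*p + 5.5008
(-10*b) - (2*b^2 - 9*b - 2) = -2*b^2 - b + 2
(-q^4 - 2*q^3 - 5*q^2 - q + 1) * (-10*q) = 10*q^5 + 20*q^4 + 50*q^3 + 10*q^2 - 10*q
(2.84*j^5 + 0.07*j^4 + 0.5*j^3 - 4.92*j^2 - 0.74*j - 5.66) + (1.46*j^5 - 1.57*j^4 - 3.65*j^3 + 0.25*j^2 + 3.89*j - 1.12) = 4.3*j^5 - 1.5*j^4 - 3.15*j^3 - 4.67*j^2 + 3.15*j - 6.78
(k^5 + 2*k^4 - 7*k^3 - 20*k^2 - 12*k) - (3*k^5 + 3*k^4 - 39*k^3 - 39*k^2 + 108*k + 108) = -2*k^5 - k^4 + 32*k^3 + 19*k^2 - 120*k - 108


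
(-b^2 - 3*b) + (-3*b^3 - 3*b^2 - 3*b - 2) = -3*b^3 - 4*b^2 - 6*b - 2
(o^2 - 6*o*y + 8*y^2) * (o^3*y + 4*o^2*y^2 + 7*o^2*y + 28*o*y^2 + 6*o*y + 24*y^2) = o^5*y - 2*o^4*y^2 + 7*o^4*y - 16*o^3*y^3 - 14*o^3*y^2 + 6*o^3*y + 32*o^2*y^4 - 112*o^2*y^3 - 12*o^2*y^2 + 224*o*y^4 - 96*o*y^3 + 192*y^4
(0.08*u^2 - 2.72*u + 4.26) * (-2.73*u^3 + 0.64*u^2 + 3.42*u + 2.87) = -0.2184*u^5 + 7.4768*u^4 - 13.097*u^3 - 6.3464*u^2 + 6.7628*u + 12.2262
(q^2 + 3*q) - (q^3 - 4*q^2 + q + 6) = -q^3 + 5*q^2 + 2*q - 6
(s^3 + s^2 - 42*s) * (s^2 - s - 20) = s^5 - 63*s^3 + 22*s^2 + 840*s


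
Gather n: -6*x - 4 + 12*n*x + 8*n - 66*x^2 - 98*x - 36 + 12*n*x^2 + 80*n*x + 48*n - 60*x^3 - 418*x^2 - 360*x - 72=n*(12*x^2 + 92*x + 56) - 60*x^3 - 484*x^2 - 464*x - 112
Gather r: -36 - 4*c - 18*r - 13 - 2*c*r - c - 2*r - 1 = -5*c + r*(-2*c - 20) - 50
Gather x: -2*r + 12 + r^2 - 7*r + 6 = r^2 - 9*r + 18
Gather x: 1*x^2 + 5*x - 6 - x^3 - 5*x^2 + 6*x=-x^3 - 4*x^2 + 11*x - 6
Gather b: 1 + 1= 2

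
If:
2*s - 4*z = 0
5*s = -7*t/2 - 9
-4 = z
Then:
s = -8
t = 62/7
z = -4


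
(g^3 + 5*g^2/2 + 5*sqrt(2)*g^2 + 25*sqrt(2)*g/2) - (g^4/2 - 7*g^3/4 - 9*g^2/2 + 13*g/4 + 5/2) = -g^4/2 + 11*g^3/4 + 7*g^2 + 5*sqrt(2)*g^2 - 13*g/4 + 25*sqrt(2)*g/2 - 5/2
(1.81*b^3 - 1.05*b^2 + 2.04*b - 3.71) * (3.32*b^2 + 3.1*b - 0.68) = 6.0092*b^5 + 2.125*b^4 + 2.287*b^3 - 5.2792*b^2 - 12.8882*b + 2.5228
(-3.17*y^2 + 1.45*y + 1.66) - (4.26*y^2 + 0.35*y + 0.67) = -7.43*y^2 + 1.1*y + 0.99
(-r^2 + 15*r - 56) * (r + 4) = -r^3 + 11*r^2 + 4*r - 224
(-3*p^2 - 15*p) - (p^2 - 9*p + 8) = -4*p^2 - 6*p - 8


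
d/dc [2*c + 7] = 2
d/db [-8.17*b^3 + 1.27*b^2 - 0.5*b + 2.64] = -24.51*b^2 + 2.54*b - 0.5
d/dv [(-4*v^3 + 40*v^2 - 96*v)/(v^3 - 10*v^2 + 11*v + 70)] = 8*(13*v^3 - 170*v^2 + 700*v - 840)/(v^6 - 20*v^5 + 122*v^4 - 80*v^3 - 1279*v^2 + 1540*v + 4900)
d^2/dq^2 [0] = 0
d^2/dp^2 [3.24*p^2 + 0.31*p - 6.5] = 6.48000000000000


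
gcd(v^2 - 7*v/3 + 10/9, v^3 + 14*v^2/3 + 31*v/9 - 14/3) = v - 2/3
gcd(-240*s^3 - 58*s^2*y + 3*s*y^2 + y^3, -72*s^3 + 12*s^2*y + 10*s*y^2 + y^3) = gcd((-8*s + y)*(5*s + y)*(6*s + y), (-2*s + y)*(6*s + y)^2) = 6*s + y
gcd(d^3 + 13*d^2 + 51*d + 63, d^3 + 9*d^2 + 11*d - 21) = d^2 + 10*d + 21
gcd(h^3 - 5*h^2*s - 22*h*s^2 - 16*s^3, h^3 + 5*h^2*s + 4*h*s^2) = h + s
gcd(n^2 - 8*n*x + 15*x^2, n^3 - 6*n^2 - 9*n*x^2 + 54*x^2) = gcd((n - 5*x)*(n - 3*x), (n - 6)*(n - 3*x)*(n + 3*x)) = -n + 3*x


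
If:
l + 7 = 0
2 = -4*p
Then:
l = -7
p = -1/2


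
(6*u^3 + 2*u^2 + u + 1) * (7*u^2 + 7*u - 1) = 42*u^5 + 56*u^4 + 15*u^3 + 12*u^2 + 6*u - 1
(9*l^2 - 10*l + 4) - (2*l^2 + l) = 7*l^2 - 11*l + 4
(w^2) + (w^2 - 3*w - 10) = 2*w^2 - 3*w - 10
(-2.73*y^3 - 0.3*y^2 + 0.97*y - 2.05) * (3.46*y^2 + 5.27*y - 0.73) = -9.4458*y^5 - 15.4251*y^4 + 3.7681*y^3 - 1.7621*y^2 - 11.5116*y + 1.4965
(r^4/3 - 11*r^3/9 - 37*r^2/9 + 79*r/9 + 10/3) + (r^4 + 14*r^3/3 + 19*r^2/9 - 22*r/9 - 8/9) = 4*r^4/3 + 31*r^3/9 - 2*r^2 + 19*r/3 + 22/9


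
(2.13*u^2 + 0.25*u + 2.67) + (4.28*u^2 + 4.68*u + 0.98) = 6.41*u^2 + 4.93*u + 3.65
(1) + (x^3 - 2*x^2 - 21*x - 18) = x^3 - 2*x^2 - 21*x - 17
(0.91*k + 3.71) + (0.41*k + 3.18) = 1.32*k + 6.89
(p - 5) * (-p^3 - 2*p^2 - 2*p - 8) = -p^4 + 3*p^3 + 8*p^2 + 2*p + 40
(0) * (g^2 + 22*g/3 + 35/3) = 0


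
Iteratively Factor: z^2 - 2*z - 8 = (z - 4)*(z + 2)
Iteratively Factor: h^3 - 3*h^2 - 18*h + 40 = (h + 4)*(h^2 - 7*h + 10) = (h - 5)*(h + 4)*(h - 2)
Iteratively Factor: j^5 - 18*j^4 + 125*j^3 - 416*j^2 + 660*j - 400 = (j - 4)*(j^4 - 14*j^3 + 69*j^2 - 140*j + 100) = (j - 5)*(j - 4)*(j^3 - 9*j^2 + 24*j - 20) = (j - 5)*(j - 4)*(j - 2)*(j^2 - 7*j + 10) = (j - 5)*(j - 4)*(j - 2)^2*(j - 5)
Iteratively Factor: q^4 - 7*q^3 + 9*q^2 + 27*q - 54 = (q - 3)*(q^3 - 4*q^2 - 3*q + 18) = (q - 3)^2*(q^2 - q - 6) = (q - 3)^2*(q + 2)*(q - 3)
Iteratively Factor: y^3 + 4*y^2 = (y)*(y^2 + 4*y) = y*(y + 4)*(y)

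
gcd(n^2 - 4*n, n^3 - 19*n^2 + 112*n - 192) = 1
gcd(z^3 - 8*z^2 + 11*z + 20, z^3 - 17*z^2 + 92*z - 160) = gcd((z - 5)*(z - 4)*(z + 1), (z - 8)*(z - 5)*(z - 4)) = z^2 - 9*z + 20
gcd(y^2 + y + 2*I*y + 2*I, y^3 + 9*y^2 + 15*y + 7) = y + 1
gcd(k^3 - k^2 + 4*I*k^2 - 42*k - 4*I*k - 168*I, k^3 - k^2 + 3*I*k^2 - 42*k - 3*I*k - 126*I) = k^2 - k - 42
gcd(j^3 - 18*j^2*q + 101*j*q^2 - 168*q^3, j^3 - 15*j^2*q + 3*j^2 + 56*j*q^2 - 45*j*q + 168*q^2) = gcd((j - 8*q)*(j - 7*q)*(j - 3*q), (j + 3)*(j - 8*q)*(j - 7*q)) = j^2 - 15*j*q + 56*q^2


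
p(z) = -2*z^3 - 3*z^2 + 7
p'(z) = -6*z^2 - 6*z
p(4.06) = -176.30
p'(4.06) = -123.26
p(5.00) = -318.00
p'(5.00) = -180.00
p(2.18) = -27.98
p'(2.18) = -41.59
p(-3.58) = 60.32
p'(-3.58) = -55.42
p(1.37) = -3.77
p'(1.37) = -19.48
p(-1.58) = 7.40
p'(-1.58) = -5.50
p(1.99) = -20.64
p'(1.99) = -35.70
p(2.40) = -37.93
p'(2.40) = -48.96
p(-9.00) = 1222.00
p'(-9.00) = -432.00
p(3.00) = -74.00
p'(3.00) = -72.00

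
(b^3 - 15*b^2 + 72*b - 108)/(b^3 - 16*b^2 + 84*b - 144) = (b - 3)/(b - 4)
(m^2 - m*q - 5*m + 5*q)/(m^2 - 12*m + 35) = (m - q)/(m - 7)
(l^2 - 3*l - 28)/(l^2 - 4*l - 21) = (l + 4)/(l + 3)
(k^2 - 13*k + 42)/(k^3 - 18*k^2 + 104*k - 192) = (k - 7)/(k^2 - 12*k + 32)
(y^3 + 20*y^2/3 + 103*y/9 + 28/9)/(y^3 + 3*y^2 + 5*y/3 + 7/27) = 3*(y + 4)/(3*y + 1)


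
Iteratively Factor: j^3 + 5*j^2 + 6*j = (j)*(j^2 + 5*j + 6) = j*(j + 2)*(j + 3)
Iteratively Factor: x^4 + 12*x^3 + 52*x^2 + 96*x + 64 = (x + 4)*(x^3 + 8*x^2 + 20*x + 16) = (x + 4)^2*(x^2 + 4*x + 4) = (x + 2)*(x + 4)^2*(x + 2)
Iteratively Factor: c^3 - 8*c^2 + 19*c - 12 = (c - 1)*(c^2 - 7*c + 12) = (c - 4)*(c - 1)*(c - 3)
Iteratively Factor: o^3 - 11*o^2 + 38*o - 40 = (o - 4)*(o^2 - 7*o + 10) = (o - 5)*(o - 4)*(o - 2)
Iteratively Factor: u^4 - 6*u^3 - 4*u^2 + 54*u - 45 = (u - 5)*(u^3 - u^2 - 9*u + 9) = (u - 5)*(u + 3)*(u^2 - 4*u + 3) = (u - 5)*(u - 1)*(u + 3)*(u - 3)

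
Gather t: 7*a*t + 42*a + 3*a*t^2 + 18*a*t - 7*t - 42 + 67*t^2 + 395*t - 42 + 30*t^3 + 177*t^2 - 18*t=42*a + 30*t^3 + t^2*(3*a + 244) + t*(25*a + 370) - 84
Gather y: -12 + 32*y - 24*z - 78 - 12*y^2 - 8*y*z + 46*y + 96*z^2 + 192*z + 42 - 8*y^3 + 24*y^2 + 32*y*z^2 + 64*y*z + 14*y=-8*y^3 + 12*y^2 + y*(32*z^2 + 56*z + 92) + 96*z^2 + 168*z - 48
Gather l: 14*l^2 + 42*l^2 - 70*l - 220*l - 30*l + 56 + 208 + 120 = 56*l^2 - 320*l + 384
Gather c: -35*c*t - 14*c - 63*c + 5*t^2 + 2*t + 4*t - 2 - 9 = c*(-35*t - 77) + 5*t^2 + 6*t - 11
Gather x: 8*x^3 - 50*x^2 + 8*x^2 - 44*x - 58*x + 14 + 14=8*x^3 - 42*x^2 - 102*x + 28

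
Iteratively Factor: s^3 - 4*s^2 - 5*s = (s + 1)*(s^2 - 5*s) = (s - 5)*(s + 1)*(s)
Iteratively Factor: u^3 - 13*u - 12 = (u + 1)*(u^2 - u - 12) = (u - 4)*(u + 1)*(u + 3)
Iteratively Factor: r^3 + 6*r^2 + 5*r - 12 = (r + 3)*(r^2 + 3*r - 4) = (r + 3)*(r + 4)*(r - 1)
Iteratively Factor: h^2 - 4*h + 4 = (h - 2)*(h - 2)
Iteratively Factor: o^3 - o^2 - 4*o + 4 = (o - 2)*(o^2 + o - 2) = (o - 2)*(o - 1)*(o + 2)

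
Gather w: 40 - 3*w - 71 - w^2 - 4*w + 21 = -w^2 - 7*w - 10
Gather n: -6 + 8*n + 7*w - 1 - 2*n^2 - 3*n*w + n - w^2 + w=-2*n^2 + n*(9 - 3*w) - w^2 + 8*w - 7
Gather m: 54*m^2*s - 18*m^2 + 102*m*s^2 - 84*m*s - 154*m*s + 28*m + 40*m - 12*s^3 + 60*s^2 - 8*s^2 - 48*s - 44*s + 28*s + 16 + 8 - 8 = m^2*(54*s - 18) + m*(102*s^2 - 238*s + 68) - 12*s^3 + 52*s^2 - 64*s + 16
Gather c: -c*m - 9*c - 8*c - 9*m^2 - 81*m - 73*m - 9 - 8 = c*(-m - 17) - 9*m^2 - 154*m - 17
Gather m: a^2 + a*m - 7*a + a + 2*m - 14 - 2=a^2 - 6*a + m*(a + 2) - 16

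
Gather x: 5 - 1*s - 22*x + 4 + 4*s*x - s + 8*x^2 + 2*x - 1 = -2*s + 8*x^2 + x*(4*s - 20) + 8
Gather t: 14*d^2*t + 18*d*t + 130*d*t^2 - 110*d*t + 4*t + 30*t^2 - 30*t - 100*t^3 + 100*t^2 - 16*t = -100*t^3 + t^2*(130*d + 130) + t*(14*d^2 - 92*d - 42)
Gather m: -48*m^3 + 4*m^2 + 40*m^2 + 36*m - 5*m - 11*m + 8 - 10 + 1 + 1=-48*m^3 + 44*m^2 + 20*m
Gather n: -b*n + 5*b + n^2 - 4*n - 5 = 5*b + n^2 + n*(-b - 4) - 5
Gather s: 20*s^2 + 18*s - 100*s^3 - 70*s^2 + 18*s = -100*s^3 - 50*s^2 + 36*s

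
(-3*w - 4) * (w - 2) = -3*w^2 + 2*w + 8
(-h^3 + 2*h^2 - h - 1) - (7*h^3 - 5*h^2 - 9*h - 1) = -8*h^3 + 7*h^2 + 8*h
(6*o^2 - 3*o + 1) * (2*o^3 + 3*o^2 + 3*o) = 12*o^5 + 12*o^4 + 11*o^3 - 6*o^2 + 3*o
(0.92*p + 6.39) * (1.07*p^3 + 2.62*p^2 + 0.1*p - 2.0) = 0.9844*p^4 + 9.2477*p^3 + 16.8338*p^2 - 1.201*p - 12.78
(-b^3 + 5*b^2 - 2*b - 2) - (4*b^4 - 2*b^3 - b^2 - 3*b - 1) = -4*b^4 + b^3 + 6*b^2 + b - 1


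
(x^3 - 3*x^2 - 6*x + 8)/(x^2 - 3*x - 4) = (x^2 + x - 2)/(x + 1)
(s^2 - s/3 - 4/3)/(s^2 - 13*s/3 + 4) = (s + 1)/(s - 3)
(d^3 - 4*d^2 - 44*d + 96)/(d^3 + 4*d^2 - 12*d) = (d - 8)/d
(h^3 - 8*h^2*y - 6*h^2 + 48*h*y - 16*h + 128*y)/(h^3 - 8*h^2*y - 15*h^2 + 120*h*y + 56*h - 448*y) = (h + 2)/(h - 7)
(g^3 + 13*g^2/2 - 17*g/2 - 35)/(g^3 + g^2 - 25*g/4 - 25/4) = 2*(g^2 + 9*g + 14)/(2*g^2 + 7*g + 5)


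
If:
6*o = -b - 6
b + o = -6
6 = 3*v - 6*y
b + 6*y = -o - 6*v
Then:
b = -6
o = 0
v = 4/3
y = -1/3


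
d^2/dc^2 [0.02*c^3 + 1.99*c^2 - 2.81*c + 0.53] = 0.12*c + 3.98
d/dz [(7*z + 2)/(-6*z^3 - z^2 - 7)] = (-42*z^3 - 7*z^2 + 2*z*(7*z + 2)*(9*z + 1) - 49)/(6*z^3 + z^2 + 7)^2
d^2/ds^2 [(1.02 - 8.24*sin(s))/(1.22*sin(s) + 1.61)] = (5.32907051820075e-15*sin(s)^3 - 17.703176*sin(s)^2 + 23.362388*sin(s) + 35.406352)/(1.815848*sin(s)^3 + 7.188972*sin(s)^2 + 9.487086*sin(s) + 4.173281)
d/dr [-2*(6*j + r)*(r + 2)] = -12*j - 4*r - 4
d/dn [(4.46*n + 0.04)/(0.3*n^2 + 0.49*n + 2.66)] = (-1.338*n^2 - 0.024*n + 11.844)/(0.09*n^4 + 0.294*n^3 + 1.8361*n^2 + 2.6068*n + 7.0756)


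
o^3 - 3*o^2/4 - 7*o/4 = o*(o - 7/4)*(o + 1)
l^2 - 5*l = l*(l - 5)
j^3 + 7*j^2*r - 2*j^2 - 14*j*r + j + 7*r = (j - 1)^2*(j + 7*r)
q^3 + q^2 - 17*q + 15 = (q - 3)*(q - 1)*(q + 5)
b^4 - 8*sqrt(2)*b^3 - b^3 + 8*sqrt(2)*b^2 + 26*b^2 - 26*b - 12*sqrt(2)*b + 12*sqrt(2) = (b - 1)*(b - 6*sqrt(2))*(b - sqrt(2))^2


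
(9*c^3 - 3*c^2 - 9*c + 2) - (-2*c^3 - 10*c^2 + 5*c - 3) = 11*c^3 + 7*c^2 - 14*c + 5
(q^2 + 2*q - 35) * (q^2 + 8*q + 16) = q^4 + 10*q^3 - 3*q^2 - 248*q - 560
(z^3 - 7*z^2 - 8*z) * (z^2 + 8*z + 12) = z^5 + z^4 - 52*z^3 - 148*z^2 - 96*z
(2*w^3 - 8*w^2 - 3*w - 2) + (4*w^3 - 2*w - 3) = 6*w^3 - 8*w^2 - 5*w - 5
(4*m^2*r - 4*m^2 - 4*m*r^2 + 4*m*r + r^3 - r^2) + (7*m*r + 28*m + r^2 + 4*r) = 4*m^2*r - 4*m^2 - 4*m*r^2 + 11*m*r + 28*m + r^3 + 4*r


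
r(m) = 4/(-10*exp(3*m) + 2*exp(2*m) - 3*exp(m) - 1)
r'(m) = 4*(30*exp(3*m) - 4*exp(2*m) + 3*exp(m))/(-10*exp(3*m) + 2*exp(2*m) - 3*exp(m) - 1)^2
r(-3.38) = -3.64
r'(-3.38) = 0.33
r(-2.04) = -2.90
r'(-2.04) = 0.82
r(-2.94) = -3.46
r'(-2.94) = 0.46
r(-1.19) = -1.99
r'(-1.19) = 1.37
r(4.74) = -0.00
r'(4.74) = 0.00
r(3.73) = -0.00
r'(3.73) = 0.00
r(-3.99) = -3.79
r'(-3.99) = 0.20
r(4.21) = -0.00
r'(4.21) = 0.00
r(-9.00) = -4.00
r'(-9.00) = 0.00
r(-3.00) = -3.49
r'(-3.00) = 0.44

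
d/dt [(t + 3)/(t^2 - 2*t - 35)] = (t^2 - 2*t - 2*(t - 1)*(t + 3) - 35)/(-t^2 + 2*t + 35)^2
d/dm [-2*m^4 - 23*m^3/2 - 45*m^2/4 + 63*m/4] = -8*m^3 - 69*m^2/2 - 45*m/2 + 63/4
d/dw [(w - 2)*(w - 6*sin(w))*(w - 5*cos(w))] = (2 - w)*(w - 5*cos(w))*(6*cos(w) - 1) + (w - 2)*(w - 6*sin(w))*(5*sin(w) + 1) + (w - 6*sin(w))*(w - 5*cos(w))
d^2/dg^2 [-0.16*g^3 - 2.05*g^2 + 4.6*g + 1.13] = -0.96*g - 4.1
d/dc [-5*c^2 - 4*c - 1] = -10*c - 4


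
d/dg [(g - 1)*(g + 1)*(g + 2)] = 3*g^2 + 4*g - 1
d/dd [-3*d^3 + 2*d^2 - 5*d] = -9*d^2 + 4*d - 5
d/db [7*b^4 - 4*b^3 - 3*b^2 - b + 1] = 28*b^3 - 12*b^2 - 6*b - 1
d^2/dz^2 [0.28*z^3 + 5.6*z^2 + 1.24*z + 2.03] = 1.68*z + 11.2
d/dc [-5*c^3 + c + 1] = 1 - 15*c^2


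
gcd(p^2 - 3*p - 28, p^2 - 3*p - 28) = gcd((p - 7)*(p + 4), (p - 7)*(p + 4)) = p^2 - 3*p - 28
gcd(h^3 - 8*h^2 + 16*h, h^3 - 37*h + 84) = h - 4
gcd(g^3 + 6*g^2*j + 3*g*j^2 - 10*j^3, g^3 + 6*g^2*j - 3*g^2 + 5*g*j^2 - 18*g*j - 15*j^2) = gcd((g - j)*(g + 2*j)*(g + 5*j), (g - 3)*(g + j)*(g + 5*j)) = g + 5*j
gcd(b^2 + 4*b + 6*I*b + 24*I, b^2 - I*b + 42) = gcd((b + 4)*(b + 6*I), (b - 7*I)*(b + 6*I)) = b + 6*I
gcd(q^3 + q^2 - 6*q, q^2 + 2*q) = q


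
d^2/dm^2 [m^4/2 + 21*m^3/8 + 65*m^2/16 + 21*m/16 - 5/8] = 6*m^2 + 63*m/4 + 65/8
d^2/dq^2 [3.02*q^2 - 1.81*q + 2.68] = 6.04000000000000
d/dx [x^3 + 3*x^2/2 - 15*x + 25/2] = 3*x^2 + 3*x - 15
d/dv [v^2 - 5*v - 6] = 2*v - 5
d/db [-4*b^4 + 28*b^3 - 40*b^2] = 4*b*(-4*b^2 + 21*b - 20)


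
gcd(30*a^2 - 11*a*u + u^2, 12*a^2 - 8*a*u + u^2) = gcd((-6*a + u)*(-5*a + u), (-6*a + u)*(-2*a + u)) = -6*a + u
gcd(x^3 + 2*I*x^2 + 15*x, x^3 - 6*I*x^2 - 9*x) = x^2 - 3*I*x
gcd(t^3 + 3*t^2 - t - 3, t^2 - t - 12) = t + 3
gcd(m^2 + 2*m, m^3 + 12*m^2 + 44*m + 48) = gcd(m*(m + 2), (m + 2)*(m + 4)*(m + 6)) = m + 2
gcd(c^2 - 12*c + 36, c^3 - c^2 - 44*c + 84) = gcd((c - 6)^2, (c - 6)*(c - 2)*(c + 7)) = c - 6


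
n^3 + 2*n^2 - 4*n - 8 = (n - 2)*(n + 2)^2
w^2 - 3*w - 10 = (w - 5)*(w + 2)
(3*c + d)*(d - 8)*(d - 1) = 3*c*d^2 - 27*c*d + 24*c + d^3 - 9*d^2 + 8*d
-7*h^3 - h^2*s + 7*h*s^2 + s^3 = (-h + s)*(h + s)*(7*h + s)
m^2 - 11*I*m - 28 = (m - 7*I)*(m - 4*I)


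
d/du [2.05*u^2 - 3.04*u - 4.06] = 4.1*u - 3.04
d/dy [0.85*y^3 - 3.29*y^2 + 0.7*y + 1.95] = 2.55*y^2 - 6.58*y + 0.7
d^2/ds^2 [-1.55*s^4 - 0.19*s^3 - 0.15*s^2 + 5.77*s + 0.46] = -18.6*s^2 - 1.14*s - 0.3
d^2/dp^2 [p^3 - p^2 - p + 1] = 6*p - 2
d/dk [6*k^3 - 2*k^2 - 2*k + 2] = 18*k^2 - 4*k - 2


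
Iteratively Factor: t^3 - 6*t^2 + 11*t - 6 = (t - 2)*(t^2 - 4*t + 3) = (t - 2)*(t - 1)*(t - 3)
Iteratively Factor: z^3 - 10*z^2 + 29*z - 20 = (z - 1)*(z^2 - 9*z + 20) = (z - 4)*(z - 1)*(z - 5)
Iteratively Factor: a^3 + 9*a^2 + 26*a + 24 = (a + 4)*(a^2 + 5*a + 6) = (a + 2)*(a + 4)*(a + 3)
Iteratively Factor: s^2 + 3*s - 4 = (s + 4)*(s - 1)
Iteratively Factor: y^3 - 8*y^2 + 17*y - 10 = (y - 5)*(y^2 - 3*y + 2) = (y - 5)*(y - 2)*(y - 1)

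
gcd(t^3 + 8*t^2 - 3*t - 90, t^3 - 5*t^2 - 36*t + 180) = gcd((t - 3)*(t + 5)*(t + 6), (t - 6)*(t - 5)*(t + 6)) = t + 6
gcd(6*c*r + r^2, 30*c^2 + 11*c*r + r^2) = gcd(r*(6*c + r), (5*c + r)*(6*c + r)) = 6*c + r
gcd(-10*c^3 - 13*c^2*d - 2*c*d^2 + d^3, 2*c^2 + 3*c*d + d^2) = 2*c^2 + 3*c*d + d^2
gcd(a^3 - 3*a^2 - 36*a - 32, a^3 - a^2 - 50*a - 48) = a^2 - 7*a - 8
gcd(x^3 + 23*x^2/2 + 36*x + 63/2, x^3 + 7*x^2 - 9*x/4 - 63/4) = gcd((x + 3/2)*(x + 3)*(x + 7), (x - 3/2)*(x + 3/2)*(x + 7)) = x^2 + 17*x/2 + 21/2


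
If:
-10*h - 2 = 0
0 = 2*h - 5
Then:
No Solution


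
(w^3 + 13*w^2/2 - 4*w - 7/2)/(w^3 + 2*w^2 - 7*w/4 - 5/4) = 2*(w + 7)/(2*w + 5)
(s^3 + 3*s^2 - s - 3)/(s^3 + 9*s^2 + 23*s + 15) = (s - 1)/(s + 5)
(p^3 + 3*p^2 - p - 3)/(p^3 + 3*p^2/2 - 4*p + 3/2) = 2*(p + 1)/(2*p - 1)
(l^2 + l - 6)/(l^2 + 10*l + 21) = (l - 2)/(l + 7)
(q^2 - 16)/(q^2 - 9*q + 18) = (q^2 - 16)/(q^2 - 9*q + 18)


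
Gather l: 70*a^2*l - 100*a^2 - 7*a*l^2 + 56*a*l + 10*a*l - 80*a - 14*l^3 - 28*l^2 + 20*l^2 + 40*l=-100*a^2 - 80*a - 14*l^3 + l^2*(-7*a - 8) + l*(70*a^2 + 66*a + 40)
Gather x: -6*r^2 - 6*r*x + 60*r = -6*r^2 - 6*r*x + 60*r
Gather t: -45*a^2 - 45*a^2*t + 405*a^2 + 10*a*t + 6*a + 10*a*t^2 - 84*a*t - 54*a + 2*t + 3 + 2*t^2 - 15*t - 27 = 360*a^2 - 48*a + t^2*(10*a + 2) + t*(-45*a^2 - 74*a - 13) - 24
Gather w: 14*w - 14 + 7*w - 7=21*w - 21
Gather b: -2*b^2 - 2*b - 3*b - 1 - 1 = -2*b^2 - 5*b - 2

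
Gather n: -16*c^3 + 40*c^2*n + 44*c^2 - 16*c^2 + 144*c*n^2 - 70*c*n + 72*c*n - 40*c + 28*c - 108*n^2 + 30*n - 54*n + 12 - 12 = -16*c^3 + 28*c^2 - 12*c + n^2*(144*c - 108) + n*(40*c^2 + 2*c - 24)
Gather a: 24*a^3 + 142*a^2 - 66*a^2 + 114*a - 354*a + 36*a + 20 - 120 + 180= 24*a^3 + 76*a^2 - 204*a + 80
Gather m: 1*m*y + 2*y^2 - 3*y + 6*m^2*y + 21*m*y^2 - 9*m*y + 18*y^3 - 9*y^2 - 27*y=6*m^2*y + m*(21*y^2 - 8*y) + 18*y^3 - 7*y^2 - 30*y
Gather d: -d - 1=-d - 1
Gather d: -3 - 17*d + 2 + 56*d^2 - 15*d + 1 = 56*d^2 - 32*d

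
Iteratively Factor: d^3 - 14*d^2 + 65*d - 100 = (d - 5)*(d^2 - 9*d + 20) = (d - 5)*(d - 4)*(d - 5)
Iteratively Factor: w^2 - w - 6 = (w + 2)*(w - 3)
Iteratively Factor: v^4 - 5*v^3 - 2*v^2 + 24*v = (v + 2)*(v^3 - 7*v^2 + 12*v) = (v - 3)*(v + 2)*(v^2 - 4*v) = (v - 4)*(v - 3)*(v + 2)*(v)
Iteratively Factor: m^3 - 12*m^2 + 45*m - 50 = (m - 5)*(m^2 - 7*m + 10) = (m - 5)^2*(m - 2)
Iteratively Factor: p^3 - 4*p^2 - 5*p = (p + 1)*(p^2 - 5*p) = p*(p + 1)*(p - 5)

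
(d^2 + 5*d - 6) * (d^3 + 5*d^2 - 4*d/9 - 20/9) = d^5 + 10*d^4 + 167*d^3/9 - 310*d^2/9 - 76*d/9 + 40/3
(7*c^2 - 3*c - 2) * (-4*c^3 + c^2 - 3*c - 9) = -28*c^5 + 19*c^4 - 16*c^3 - 56*c^2 + 33*c + 18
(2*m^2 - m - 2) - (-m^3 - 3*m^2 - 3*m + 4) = m^3 + 5*m^2 + 2*m - 6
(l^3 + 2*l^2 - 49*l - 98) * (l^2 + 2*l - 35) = l^5 + 4*l^4 - 80*l^3 - 266*l^2 + 1519*l + 3430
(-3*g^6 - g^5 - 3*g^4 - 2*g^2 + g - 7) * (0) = 0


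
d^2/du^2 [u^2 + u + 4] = 2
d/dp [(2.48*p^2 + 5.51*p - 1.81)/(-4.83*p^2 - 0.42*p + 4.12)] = (25.5717*p^2 + 2.9506*p + 21.941)/(23.3289*p^4 + 4.0572*p^3 - 39.6228*p^2 - 3.4608*p + 16.9744)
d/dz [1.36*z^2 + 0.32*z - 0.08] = 2.72*z + 0.32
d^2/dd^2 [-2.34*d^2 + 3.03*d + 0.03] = -4.68000000000000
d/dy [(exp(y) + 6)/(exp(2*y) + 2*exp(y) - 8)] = (-2*(exp(y) + 1)*(exp(y) + 6) + exp(2*y) + 2*exp(y) - 8)*exp(y)/(exp(2*y) + 2*exp(y) - 8)^2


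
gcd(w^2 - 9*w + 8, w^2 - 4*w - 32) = w - 8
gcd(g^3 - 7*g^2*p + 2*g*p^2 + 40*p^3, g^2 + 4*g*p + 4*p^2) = g + 2*p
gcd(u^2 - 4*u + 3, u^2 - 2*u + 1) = u - 1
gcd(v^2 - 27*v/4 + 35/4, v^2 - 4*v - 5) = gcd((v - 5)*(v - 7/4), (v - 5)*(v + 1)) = v - 5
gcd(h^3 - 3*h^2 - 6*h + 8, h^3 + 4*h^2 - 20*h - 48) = h^2 - 2*h - 8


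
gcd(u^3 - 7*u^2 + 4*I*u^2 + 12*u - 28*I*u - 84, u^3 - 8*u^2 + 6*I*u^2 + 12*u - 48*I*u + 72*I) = u + 6*I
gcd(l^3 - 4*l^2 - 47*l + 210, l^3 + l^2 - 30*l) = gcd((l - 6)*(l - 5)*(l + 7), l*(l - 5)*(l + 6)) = l - 5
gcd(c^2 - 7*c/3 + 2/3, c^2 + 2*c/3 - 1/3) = c - 1/3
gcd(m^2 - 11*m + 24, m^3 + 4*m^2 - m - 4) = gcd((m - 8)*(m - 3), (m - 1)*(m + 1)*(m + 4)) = 1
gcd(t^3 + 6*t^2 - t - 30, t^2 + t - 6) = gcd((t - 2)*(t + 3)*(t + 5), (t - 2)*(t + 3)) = t^2 + t - 6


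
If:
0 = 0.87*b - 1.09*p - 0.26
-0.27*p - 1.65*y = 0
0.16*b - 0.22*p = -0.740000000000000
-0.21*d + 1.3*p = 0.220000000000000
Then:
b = 50.81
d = 248.54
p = 40.32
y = -6.60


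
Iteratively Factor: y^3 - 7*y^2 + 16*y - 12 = (y - 2)*(y^2 - 5*y + 6) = (y - 2)^2*(y - 3)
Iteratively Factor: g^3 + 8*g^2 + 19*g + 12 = (g + 1)*(g^2 + 7*g + 12) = (g + 1)*(g + 3)*(g + 4)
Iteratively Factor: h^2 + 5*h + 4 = (h + 4)*(h + 1)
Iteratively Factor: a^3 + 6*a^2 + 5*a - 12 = (a - 1)*(a^2 + 7*a + 12) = (a - 1)*(a + 3)*(a + 4)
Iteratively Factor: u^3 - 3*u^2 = (u)*(u^2 - 3*u) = u*(u - 3)*(u)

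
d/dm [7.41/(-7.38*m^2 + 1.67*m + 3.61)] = (109.3716*m - 12.3747)/(-7.38*m^2 + 1.67*m + 3.61)^2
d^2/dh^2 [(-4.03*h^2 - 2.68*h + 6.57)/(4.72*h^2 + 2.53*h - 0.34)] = (1.13686837721616e-13*h^4 - 23.1629280000001*h^3 + 839.410464*h^2 + 444.932688*h + 99.65249)/(105.154048*h^6 + 169.093056*h^5 + 67.912776*h^4 - 8.166587*h^3 - 4.892022*h^2 + 0.877404*h - 0.039304)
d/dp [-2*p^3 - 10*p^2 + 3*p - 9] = -6*p^2 - 20*p + 3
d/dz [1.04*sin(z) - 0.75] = 1.04*cos(z)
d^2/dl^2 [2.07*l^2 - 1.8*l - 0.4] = 4.14000000000000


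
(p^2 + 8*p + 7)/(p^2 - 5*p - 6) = (p + 7)/(p - 6)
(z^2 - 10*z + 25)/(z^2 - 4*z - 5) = (z - 5)/(z + 1)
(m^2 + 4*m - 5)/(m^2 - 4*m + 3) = (m + 5)/(m - 3)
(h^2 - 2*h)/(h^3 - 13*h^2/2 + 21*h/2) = 2*(h - 2)/(2*h^2 - 13*h + 21)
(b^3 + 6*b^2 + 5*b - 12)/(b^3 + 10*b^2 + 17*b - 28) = (b + 3)/(b + 7)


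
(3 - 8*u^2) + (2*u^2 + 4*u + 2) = -6*u^2 + 4*u + 5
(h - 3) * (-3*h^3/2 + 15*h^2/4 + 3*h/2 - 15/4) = -3*h^4/2 + 33*h^3/4 - 39*h^2/4 - 33*h/4 + 45/4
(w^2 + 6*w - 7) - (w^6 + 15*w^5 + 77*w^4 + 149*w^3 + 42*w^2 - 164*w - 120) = -w^6 - 15*w^5 - 77*w^4 - 149*w^3 - 41*w^2 + 170*w + 113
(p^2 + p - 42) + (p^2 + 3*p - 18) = 2*p^2 + 4*p - 60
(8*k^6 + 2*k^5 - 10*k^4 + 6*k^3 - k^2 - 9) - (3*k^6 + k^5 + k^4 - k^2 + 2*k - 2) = 5*k^6 + k^5 - 11*k^4 + 6*k^3 - 2*k - 7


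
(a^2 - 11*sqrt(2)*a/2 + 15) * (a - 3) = a^3 - 11*sqrt(2)*a^2/2 - 3*a^2 + 15*a + 33*sqrt(2)*a/2 - 45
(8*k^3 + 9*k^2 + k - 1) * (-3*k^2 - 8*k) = -24*k^5 - 91*k^4 - 75*k^3 - 5*k^2 + 8*k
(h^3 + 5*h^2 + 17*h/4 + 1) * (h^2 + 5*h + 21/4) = h^5 + 10*h^4 + 69*h^3/2 + 97*h^2/2 + 437*h/16 + 21/4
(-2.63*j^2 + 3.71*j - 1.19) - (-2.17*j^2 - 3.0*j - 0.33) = -0.46*j^2 + 6.71*j - 0.86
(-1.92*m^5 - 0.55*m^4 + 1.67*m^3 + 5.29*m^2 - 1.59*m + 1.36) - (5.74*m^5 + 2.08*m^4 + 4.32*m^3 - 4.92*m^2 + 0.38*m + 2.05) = -7.66*m^5 - 2.63*m^4 - 2.65*m^3 + 10.21*m^2 - 1.97*m - 0.69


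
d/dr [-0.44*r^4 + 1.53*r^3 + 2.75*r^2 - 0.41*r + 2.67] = -1.76*r^3 + 4.59*r^2 + 5.5*r - 0.41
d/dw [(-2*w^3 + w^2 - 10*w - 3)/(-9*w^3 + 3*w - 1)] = (9*w^4 - 192*w^3 - 72*w^2 - 2*w + 19)/(81*w^6 - 54*w^4 + 18*w^3 + 9*w^2 - 6*w + 1)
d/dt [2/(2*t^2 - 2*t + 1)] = 4*(1 - 2*t)/(2*t^2 - 2*t + 1)^2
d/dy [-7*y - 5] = -7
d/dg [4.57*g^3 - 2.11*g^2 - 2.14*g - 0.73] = 13.71*g^2 - 4.22*g - 2.14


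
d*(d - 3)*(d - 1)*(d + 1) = d^4 - 3*d^3 - d^2 + 3*d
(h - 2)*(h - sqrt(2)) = h^2 - 2*h - sqrt(2)*h + 2*sqrt(2)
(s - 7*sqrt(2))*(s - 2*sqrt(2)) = s^2 - 9*sqrt(2)*s + 28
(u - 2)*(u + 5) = u^2 + 3*u - 10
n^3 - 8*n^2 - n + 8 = (n - 8)*(n - 1)*(n + 1)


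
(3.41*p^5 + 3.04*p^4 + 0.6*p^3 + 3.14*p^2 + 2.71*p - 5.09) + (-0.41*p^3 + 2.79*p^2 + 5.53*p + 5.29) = 3.41*p^5 + 3.04*p^4 + 0.19*p^3 + 5.93*p^2 + 8.24*p + 0.2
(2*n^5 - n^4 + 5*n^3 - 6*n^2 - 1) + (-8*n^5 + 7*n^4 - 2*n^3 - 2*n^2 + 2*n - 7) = -6*n^5 + 6*n^4 + 3*n^3 - 8*n^2 + 2*n - 8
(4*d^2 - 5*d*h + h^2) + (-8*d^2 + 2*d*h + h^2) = -4*d^2 - 3*d*h + 2*h^2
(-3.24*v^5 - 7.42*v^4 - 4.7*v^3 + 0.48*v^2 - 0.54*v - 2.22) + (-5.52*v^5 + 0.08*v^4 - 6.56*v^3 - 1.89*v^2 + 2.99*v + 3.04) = -8.76*v^5 - 7.34*v^4 - 11.26*v^3 - 1.41*v^2 + 2.45*v + 0.82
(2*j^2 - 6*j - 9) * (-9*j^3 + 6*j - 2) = -18*j^5 + 54*j^4 + 93*j^3 - 40*j^2 - 42*j + 18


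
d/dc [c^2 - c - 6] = 2*c - 1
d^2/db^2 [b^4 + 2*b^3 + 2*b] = 12*b*(b + 1)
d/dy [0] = 0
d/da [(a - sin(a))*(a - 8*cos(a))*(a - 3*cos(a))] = (a - sin(a))*(a - 8*cos(a))*(3*sin(a) + 1) + (a - sin(a))*(a - 3*cos(a))*(8*sin(a) + 1) - (a - 8*cos(a))*(a - 3*cos(a))*(cos(a) - 1)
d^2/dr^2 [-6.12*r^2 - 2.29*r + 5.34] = -12.2400000000000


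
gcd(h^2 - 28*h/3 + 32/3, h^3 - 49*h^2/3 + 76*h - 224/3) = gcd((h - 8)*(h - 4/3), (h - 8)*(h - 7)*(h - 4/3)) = h^2 - 28*h/3 + 32/3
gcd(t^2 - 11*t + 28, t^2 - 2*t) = 1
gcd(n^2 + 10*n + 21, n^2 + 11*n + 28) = n + 7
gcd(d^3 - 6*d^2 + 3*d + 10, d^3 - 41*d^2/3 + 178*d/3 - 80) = d - 5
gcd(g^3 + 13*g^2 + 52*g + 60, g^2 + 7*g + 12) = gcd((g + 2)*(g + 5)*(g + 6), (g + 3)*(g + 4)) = 1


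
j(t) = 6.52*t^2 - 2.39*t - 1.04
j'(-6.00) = -80.63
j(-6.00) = 248.02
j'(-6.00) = -80.63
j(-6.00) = 248.02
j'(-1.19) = -17.91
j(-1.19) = 11.04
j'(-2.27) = -31.99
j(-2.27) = 37.98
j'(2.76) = 33.60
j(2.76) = 42.03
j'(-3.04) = -42.03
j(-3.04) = 66.48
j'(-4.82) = -65.24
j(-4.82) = 161.96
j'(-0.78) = -12.56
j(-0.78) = 4.79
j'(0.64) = 5.96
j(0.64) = 0.10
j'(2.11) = 25.12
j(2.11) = 22.94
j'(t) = 13.04*t - 2.39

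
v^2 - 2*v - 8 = (v - 4)*(v + 2)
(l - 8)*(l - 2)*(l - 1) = l^3 - 11*l^2 + 26*l - 16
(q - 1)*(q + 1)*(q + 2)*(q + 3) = q^4 + 5*q^3 + 5*q^2 - 5*q - 6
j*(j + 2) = j^2 + 2*j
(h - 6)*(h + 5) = h^2 - h - 30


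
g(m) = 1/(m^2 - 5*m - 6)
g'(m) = (5 - 2*m)/(m^2 - 5*m - 6)^2 = (5 - 2*m)/(-m^2 + 5*m + 6)^2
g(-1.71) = 0.18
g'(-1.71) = 0.28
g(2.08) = -0.08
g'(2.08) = 0.01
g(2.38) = -0.08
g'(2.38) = 0.00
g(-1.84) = 0.15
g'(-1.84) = 0.20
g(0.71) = -0.11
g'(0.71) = 0.04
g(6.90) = 0.14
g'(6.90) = -0.17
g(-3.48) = 0.04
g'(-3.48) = 0.02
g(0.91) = -0.10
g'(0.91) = 0.03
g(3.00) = -0.08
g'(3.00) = -0.00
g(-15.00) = 0.00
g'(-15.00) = 0.00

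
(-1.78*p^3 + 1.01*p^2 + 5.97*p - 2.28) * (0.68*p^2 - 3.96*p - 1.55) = -1.2104*p^5 + 7.7356*p^4 + 2.819*p^3 - 26.7571*p^2 - 0.224700000000002*p + 3.534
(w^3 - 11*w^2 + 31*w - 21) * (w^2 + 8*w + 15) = w^5 - 3*w^4 - 42*w^3 + 62*w^2 + 297*w - 315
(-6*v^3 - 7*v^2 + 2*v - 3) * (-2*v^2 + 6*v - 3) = 12*v^5 - 22*v^4 - 28*v^3 + 39*v^2 - 24*v + 9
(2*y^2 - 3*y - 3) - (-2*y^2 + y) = 4*y^2 - 4*y - 3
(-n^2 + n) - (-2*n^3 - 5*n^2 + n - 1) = 2*n^3 + 4*n^2 + 1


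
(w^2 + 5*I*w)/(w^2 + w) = (w + 5*I)/(w + 1)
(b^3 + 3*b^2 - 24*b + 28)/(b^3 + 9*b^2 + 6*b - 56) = (b - 2)/(b + 4)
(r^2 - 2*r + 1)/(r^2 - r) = (r - 1)/r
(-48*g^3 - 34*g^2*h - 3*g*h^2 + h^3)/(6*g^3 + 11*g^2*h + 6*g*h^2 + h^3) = (-8*g + h)/(g + h)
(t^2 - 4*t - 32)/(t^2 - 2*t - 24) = (t - 8)/(t - 6)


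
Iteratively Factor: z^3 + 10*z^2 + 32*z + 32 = (z + 2)*(z^2 + 8*z + 16) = (z + 2)*(z + 4)*(z + 4)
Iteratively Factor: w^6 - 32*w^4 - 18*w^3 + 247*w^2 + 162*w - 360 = (w - 5)*(w^5 + 5*w^4 - 7*w^3 - 53*w^2 - 18*w + 72) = (w - 5)*(w - 1)*(w^4 + 6*w^3 - w^2 - 54*w - 72) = (w - 5)*(w - 1)*(w + 3)*(w^3 + 3*w^2 - 10*w - 24) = (w - 5)*(w - 1)*(w + 2)*(w + 3)*(w^2 + w - 12) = (w - 5)*(w - 3)*(w - 1)*(w + 2)*(w + 3)*(w + 4)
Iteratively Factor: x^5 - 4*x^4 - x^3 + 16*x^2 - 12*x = (x + 2)*(x^4 - 6*x^3 + 11*x^2 - 6*x) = (x - 1)*(x + 2)*(x^3 - 5*x^2 + 6*x) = (x - 3)*(x - 1)*(x + 2)*(x^2 - 2*x) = (x - 3)*(x - 2)*(x - 1)*(x + 2)*(x)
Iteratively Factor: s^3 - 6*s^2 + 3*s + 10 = (s + 1)*(s^2 - 7*s + 10) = (s - 5)*(s + 1)*(s - 2)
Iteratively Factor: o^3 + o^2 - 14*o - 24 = (o + 3)*(o^2 - 2*o - 8) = (o + 2)*(o + 3)*(o - 4)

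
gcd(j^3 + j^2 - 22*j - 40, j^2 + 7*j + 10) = j + 2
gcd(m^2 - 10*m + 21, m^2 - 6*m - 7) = m - 7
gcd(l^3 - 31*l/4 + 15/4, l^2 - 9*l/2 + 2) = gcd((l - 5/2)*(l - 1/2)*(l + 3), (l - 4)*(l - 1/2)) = l - 1/2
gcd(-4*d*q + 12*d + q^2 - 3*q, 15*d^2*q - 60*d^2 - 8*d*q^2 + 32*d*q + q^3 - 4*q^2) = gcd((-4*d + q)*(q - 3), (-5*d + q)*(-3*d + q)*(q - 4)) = 1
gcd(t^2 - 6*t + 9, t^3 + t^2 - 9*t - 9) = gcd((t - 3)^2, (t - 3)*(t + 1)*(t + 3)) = t - 3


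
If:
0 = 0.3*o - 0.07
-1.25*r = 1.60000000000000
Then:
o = 0.23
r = -1.28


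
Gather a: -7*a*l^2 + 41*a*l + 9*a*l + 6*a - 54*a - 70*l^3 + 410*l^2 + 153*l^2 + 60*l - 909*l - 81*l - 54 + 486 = a*(-7*l^2 + 50*l - 48) - 70*l^3 + 563*l^2 - 930*l + 432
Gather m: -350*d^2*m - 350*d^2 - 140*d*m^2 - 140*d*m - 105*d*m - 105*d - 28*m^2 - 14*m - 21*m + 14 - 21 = -350*d^2 - 105*d + m^2*(-140*d - 28) + m*(-350*d^2 - 245*d - 35) - 7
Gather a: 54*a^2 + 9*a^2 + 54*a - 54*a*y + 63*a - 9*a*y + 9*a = 63*a^2 + a*(126 - 63*y)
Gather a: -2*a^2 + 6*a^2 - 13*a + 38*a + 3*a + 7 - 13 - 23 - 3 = 4*a^2 + 28*a - 32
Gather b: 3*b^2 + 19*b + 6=3*b^2 + 19*b + 6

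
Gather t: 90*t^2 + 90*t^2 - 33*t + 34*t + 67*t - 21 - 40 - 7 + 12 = 180*t^2 + 68*t - 56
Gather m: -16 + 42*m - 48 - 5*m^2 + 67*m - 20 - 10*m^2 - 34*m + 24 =-15*m^2 + 75*m - 60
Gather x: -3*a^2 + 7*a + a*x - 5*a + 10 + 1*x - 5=-3*a^2 + 2*a + x*(a + 1) + 5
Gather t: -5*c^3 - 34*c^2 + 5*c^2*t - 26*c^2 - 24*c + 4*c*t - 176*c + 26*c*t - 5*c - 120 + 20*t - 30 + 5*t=-5*c^3 - 60*c^2 - 205*c + t*(5*c^2 + 30*c + 25) - 150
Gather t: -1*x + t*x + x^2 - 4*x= t*x + x^2 - 5*x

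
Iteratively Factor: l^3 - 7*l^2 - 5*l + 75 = (l + 3)*(l^2 - 10*l + 25) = (l - 5)*(l + 3)*(l - 5)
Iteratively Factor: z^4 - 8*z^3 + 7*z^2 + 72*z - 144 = (z + 3)*(z^3 - 11*z^2 + 40*z - 48) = (z - 4)*(z + 3)*(z^2 - 7*z + 12) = (z - 4)*(z - 3)*(z + 3)*(z - 4)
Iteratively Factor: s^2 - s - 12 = (s + 3)*(s - 4)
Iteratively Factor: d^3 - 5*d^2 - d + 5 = (d - 5)*(d^2 - 1) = (d - 5)*(d - 1)*(d + 1)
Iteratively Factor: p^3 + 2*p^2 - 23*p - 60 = (p + 4)*(p^2 - 2*p - 15) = (p - 5)*(p + 4)*(p + 3)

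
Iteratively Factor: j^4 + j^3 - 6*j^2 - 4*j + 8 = (j + 2)*(j^3 - j^2 - 4*j + 4) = (j - 1)*(j + 2)*(j^2 - 4) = (j - 2)*(j - 1)*(j + 2)*(j + 2)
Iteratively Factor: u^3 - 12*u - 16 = (u + 2)*(u^2 - 2*u - 8) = (u - 4)*(u + 2)*(u + 2)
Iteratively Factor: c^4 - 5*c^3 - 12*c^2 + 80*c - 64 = (c - 4)*(c^3 - c^2 - 16*c + 16) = (c - 4)*(c - 1)*(c^2 - 16) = (c - 4)*(c - 1)*(c + 4)*(c - 4)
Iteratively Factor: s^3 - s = (s)*(s^2 - 1) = s*(s - 1)*(s + 1)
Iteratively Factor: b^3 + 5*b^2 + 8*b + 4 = (b + 2)*(b^2 + 3*b + 2) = (b + 2)^2*(b + 1)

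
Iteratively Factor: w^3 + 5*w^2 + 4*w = (w)*(w^2 + 5*w + 4) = w*(w + 1)*(w + 4)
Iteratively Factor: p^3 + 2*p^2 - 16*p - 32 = (p - 4)*(p^2 + 6*p + 8) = (p - 4)*(p + 2)*(p + 4)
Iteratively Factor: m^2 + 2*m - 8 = (m - 2)*(m + 4)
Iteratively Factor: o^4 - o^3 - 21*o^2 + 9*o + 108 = (o - 4)*(o^3 + 3*o^2 - 9*o - 27) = (o - 4)*(o - 3)*(o^2 + 6*o + 9) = (o - 4)*(o - 3)*(o + 3)*(o + 3)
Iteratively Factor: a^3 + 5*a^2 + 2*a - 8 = (a - 1)*(a^2 + 6*a + 8) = (a - 1)*(a + 4)*(a + 2)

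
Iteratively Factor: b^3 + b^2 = (b)*(b^2 + b) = b*(b + 1)*(b)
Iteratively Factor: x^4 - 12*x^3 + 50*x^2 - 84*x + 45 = (x - 5)*(x^3 - 7*x^2 + 15*x - 9) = (x - 5)*(x - 3)*(x^2 - 4*x + 3) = (x - 5)*(x - 3)*(x - 1)*(x - 3)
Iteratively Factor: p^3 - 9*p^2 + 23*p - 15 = (p - 1)*(p^2 - 8*p + 15) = (p - 5)*(p - 1)*(p - 3)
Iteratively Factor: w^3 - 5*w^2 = (w - 5)*(w^2) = w*(w - 5)*(w)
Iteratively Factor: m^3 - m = (m - 1)*(m^2 + m) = (m - 1)*(m + 1)*(m)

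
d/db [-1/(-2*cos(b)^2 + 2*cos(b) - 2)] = (2*cos(b) - 1)*sin(b)/(2*(sin(b)^2 + cos(b) - 2)^2)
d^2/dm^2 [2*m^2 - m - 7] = 4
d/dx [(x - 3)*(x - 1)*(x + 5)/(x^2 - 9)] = (x^2 + 6*x + 17)/(x^2 + 6*x + 9)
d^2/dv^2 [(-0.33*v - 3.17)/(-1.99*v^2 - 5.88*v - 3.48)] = ((0.33*v + 3.17)*(3.98*v + 5.88)*(7.96*v + 11.76) - (3.9402*v + 16.4974)*(1.99*v^2 + 5.88*v + 3.48))/(1.99*v^2 + 5.88*v + 3.48)^3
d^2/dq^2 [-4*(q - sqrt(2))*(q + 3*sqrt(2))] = -8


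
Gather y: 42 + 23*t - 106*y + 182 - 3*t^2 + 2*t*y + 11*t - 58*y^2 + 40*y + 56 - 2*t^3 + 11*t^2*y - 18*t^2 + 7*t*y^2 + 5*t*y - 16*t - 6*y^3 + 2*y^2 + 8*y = -2*t^3 - 21*t^2 + 18*t - 6*y^3 + y^2*(7*t - 56) + y*(11*t^2 + 7*t - 58) + 280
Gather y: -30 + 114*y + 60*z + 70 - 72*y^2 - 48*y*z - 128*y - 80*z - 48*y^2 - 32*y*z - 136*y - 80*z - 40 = -120*y^2 + y*(-80*z - 150) - 100*z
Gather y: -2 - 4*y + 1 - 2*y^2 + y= -2*y^2 - 3*y - 1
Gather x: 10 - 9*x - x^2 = -x^2 - 9*x + 10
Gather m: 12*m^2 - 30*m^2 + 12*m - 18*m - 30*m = -18*m^2 - 36*m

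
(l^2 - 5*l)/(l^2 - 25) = l/(l + 5)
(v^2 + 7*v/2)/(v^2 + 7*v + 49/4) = 2*v/(2*v + 7)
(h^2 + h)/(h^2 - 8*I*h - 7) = h*(h + 1)/(h^2 - 8*I*h - 7)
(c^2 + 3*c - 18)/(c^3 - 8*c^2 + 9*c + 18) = (c + 6)/(c^2 - 5*c - 6)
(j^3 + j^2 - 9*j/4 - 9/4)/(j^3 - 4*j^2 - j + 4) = (j^2 - 9/4)/(j^2 - 5*j + 4)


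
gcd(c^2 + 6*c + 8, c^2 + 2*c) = c + 2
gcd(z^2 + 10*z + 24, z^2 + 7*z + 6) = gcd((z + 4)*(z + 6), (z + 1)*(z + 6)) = z + 6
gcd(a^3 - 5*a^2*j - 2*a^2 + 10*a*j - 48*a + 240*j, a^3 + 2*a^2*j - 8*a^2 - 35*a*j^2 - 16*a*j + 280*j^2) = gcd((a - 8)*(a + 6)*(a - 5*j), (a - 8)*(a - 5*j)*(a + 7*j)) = a^2 - 5*a*j - 8*a + 40*j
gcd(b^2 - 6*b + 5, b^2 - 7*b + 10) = b - 5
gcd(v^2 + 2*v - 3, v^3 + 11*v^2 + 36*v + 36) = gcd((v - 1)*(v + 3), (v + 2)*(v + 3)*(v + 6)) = v + 3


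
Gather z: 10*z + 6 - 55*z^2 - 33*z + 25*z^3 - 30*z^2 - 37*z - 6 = 25*z^3 - 85*z^2 - 60*z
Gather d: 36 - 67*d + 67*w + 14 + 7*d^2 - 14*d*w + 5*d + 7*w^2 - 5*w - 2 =7*d^2 + d*(-14*w - 62) + 7*w^2 + 62*w + 48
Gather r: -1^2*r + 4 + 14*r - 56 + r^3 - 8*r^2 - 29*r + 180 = r^3 - 8*r^2 - 16*r + 128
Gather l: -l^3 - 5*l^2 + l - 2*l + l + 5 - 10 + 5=-l^3 - 5*l^2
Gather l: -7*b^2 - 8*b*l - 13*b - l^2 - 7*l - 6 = -7*b^2 - 13*b - l^2 + l*(-8*b - 7) - 6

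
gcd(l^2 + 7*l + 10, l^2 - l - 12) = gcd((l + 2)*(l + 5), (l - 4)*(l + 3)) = 1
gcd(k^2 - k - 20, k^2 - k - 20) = k^2 - k - 20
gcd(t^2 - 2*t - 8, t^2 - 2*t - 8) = t^2 - 2*t - 8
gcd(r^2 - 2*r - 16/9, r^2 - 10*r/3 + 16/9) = r - 8/3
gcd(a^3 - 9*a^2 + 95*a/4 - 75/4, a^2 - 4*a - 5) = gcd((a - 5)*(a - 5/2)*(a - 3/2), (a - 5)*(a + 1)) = a - 5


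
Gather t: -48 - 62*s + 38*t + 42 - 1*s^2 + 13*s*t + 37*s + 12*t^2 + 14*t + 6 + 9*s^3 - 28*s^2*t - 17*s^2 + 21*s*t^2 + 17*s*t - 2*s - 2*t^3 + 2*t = 9*s^3 - 18*s^2 - 27*s - 2*t^3 + t^2*(21*s + 12) + t*(-28*s^2 + 30*s + 54)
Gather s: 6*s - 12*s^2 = -12*s^2 + 6*s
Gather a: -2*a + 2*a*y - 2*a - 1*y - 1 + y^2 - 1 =a*(2*y - 4) + y^2 - y - 2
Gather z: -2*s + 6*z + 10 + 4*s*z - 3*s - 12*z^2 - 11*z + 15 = -5*s - 12*z^2 + z*(4*s - 5) + 25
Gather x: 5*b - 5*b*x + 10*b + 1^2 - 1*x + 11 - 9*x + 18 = 15*b + x*(-5*b - 10) + 30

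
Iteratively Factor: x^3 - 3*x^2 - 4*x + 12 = (x - 2)*(x^2 - x - 6) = (x - 3)*(x - 2)*(x + 2)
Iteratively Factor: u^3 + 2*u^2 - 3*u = (u + 3)*(u^2 - u) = u*(u + 3)*(u - 1)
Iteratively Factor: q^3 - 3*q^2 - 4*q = (q - 4)*(q^2 + q) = (q - 4)*(q + 1)*(q)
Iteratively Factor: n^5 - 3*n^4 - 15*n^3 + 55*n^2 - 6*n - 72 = (n - 3)*(n^4 - 15*n^2 + 10*n + 24) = (n - 3)*(n + 1)*(n^3 - n^2 - 14*n + 24) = (n - 3)*(n - 2)*(n + 1)*(n^2 + n - 12) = (n - 3)*(n - 2)*(n + 1)*(n + 4)*(n - 3)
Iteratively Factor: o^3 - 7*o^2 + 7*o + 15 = (o - 3)*(o^2 - 4*o - 5) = (o - 5)*(o - 3)*(o + 1)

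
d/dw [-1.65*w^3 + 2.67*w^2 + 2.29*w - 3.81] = -4.95*w^2 + 5.34*w + 2.29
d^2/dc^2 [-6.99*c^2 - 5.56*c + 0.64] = -13.9800000000000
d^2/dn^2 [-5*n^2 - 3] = -10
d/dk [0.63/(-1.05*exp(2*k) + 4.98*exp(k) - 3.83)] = (1.323*exp(k) - 3.1374)*exp(k)/(1.05*exp(2*k) - 4.98*exp(k) + 3.83)^2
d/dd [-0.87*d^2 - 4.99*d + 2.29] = -1.74*d - 4.99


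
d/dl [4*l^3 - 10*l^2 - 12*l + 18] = 12*l^2 - 20*l - 12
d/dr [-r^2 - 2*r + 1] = -2*r - 2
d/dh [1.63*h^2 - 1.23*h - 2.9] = 3.26*h - 1.23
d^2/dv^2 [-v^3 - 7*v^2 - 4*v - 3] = -6*v - 14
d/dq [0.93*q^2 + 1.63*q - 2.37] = 1.86*q + 1.63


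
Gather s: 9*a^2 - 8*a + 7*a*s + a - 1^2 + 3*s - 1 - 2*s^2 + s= 9*a^2 - 7*a - 2*s^2 + s*(7*a + 4) - 2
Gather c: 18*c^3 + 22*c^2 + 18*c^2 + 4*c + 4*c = 18*c^3 + 40*c^2 + 8*c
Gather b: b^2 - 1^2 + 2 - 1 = b^2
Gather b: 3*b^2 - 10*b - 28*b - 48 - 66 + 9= 3*b^2 - 38*b - 105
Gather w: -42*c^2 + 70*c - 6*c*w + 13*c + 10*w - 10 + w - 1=-42*c^2 + 83*c + w*(11 - 6*c) - 11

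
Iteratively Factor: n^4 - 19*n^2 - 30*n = (n - 5)*(n^3 + 5*n^2 + 6*n) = (n - 5)*(n + 3)*(n^2 + 2*n) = n*(n - 5)*(n + 3)*(n + 2)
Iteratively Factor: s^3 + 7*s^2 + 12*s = (s)*(s^2 + 7*s + 12) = s*(s + 4)*(s + 3)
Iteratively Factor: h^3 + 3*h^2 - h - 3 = (h + 1)*(h^2 + 2*h - 3) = (h - 1)*(h + 1)*(h + 3)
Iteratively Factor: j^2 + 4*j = (j + 4)*(j)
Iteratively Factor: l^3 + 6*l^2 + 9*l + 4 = (l + 1)*(l^2 + 5*l + 4) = (l + 1)*(l + 4)*(l + 1)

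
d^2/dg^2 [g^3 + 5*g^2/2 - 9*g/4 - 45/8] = 6*g + 5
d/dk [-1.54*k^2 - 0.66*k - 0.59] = -3.08*k - 0.66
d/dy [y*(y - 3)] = 2*y - 3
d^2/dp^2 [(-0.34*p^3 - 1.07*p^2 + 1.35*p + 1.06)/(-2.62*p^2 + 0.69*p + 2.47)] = (3.5527136788005e-15*p^5 - 9.940888*p^3 + 1.365576*p^2 - 28.474896*p + 2.928836)/(17.984728*p^6 - 14.209308*p^5 - 47.123058*p^4 + 26.463087*p^3 + 44.425173*p^2 - 12.628863*p - 15.069223)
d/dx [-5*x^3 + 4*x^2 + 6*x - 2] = -15*x^2 + 8*x + 6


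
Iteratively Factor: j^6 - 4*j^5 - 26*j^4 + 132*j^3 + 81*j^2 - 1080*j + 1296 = (j - 3)*(j^5 - j^4 - 29*j^3 + 45*j^2 + 216*j - 432) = (j - 3)*(j + 4)*(j^4 - 5*j^3 - 9*j^2 + 81*j - 108) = (j - 3)^2*(j + 4)*(j^3 - 2*j^2 - 15*j + 36) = (j - 3)^3*(j + 4)*(j^2 + j - 12) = (j - 3)^4*(j + 4)*(j + 4)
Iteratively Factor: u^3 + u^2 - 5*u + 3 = (u + 3)*(u^2 - 2*u + 1) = (u - 1)*(u + 3)*(u - 1)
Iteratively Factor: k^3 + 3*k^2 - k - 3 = (k + 1)*(k^2 + 2*k - 3) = (k - 1)*(k + 1)*(k + 3)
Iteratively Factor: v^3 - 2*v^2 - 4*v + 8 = (v - 2)*(v^2 - 4) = (v - 2)*(v + 2)*(v - 2)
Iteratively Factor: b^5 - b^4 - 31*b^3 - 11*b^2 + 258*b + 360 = (b + 2)*(b^4 - 3*b^3 - 25*b^2 + 39*b + 180) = (b + 2)*(b + 3)*(b^3 - 6*b^2 - 7*b + 60) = (b + 2)*(b + 3)^2*(b^2 - 9*b + 20) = (b - 5)*(b + 2)*(b + 3)^2*(b - 4)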